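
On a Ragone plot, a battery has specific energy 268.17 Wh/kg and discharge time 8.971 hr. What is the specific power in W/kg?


P_specific = E / t = 268.17 / 8.971 = 29.89 W/kg

29.89 W/kg


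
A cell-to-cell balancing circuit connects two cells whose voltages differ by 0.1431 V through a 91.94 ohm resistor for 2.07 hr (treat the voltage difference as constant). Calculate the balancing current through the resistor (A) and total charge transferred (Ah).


I_bal = dV / R = 0.1431 / 91.94 = 0.0015564 A
Q = I_bal * t = 0.0015564 * 2.07 = 0.003222 Ah

I=0.0015564 A, Q=0.003222 Ah


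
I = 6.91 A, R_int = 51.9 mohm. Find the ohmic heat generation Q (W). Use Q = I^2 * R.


Convert: R = 51.9 mohm = 0.0519 ohm
I^2 = 47.748
Q = 47.748 * 0.0519 = 2.478 W

2.478 W


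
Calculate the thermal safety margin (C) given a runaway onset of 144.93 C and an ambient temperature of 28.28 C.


Safety margin = 144.93 C - 28.28 C = 116.65 C

116.65 C


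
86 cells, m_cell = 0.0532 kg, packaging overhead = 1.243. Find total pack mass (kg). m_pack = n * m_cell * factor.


m_pack = n * m_cell * overhead = 86 * 0.0532 * 1.243 = 5.687 kg

5.687 kg


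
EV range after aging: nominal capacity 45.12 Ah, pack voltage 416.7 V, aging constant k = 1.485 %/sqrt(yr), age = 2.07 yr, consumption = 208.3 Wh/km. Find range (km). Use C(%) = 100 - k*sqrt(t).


Step 1: capacity retention = 100 - 1.485 * sqrt(2.07) = 100 - 1.485 * 1.4387 = 97.864%
Step 2: C_now = 45.12 * 97.864/100 = 44.156 Ah
Step 3: E_pack = V * C_now = 416.7 * 44.156 = 18400 Wh
Step 4: range = E_pack / consumption = 18400 / 208.3 = 88.33 km

88.33 km


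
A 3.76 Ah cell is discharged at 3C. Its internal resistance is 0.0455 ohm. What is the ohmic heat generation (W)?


Step 1: I = C_rate * capacity = 3 * 3.76 = 11.28 A
Step 2: Q = I^2 * R = 11.28^2 * 0.0455 = 127.24 * 0.0455 = 5.789 W

5.789 W


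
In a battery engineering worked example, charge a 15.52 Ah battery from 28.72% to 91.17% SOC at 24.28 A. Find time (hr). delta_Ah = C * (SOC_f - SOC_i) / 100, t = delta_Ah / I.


Step 1: dSOC = 91.17% - 28.72% = 62.45%
Step 2: delta_Ah = 15.52 * 62.45 / 100 = 9.6922 Ah
Step 3: t = 9.6922 / 24.28 = 0.3992 hr

0.3992 hr


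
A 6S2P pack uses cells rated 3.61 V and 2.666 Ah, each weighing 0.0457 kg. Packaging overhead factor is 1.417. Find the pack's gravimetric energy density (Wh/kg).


Step 1: V_pack = 6 * 3.61 = 21.66 V
Step 2: C_pack = 2 * 2.666 = 5.332 Ah
Step 3: E_pack = V_pack * C_pack = 21.66 * 5.332 = 115.49 Wh
Step 4: m_pack = 6 * 2 * 0.0457 * 1.417 = 0.77708 kg
Step 5: ED = E_pack / m_pack = 115.49 / 0.77708 = 148.6 Wh/kg

148.6 Wh/kg


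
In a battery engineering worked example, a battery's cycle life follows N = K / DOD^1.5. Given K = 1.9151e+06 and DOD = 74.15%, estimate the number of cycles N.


Step 1: DOD^1.5 = 74.15^1.5 = 638.51
Step 2: N = 1.9151e+06 / 638.51 = 2999 cycles

2999 cycles


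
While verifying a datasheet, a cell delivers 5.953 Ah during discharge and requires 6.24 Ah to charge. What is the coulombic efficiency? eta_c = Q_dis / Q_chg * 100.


Coulombic efficiency = 5.953/6.24 * 100% = 95.40%

95.40%


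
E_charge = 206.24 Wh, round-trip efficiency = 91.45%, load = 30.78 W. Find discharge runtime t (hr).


Step 1: E_discharge = eta/100 * E_charge = 91.45/100 * 206.24 = 188.61 Wh
Step 2: t = E_discharge / P = 188.61 / 30.78 = 6.128 hr

6.128 hr


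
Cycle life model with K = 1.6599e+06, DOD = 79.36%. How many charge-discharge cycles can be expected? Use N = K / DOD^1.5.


Step 1: DOD^1.5 = 79.36^1.5 = 706.97
Step 2: N = 1.6599e+06 / 706.97 = 2348 cycles

2348 cycles


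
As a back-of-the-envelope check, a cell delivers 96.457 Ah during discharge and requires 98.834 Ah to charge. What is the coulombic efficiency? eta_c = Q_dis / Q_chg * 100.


eta_c = Q_dis / Q_chg * 100 = 96.457 / 98.834 * 100 = 97.59%

97.59%


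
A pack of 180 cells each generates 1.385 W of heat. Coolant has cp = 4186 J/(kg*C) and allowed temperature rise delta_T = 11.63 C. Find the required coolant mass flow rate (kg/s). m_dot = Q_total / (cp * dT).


Step 1: Total heat Q = 180 * 1.385 W = 249.3 W
Step 2: denom = cp * dT = 4186 * 11.63 = 48683
Step 3: m_dot = 249.3 / 48683 = 0.005121 kg/s

0.005121 kg/s


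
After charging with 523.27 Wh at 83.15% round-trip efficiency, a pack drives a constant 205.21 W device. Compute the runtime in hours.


Step 1: E_discharge = eta/100 * E_charge = 83.15/100 * 523.27 = 435.1 Wh
Step 2: t = E_discharge / P = 435.1 / 205.21 = 2.120 hr

2.120 hr


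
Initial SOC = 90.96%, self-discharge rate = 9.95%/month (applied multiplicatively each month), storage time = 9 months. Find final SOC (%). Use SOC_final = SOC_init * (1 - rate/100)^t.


decay = (1 - 9.95/100)^9 = 0.38936
SOC_final = 90.96 * 0.38936 = 35.42%

35.42%


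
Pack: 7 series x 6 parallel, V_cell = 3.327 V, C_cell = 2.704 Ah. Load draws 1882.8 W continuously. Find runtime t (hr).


Step 1: E_pack = Ns * V_cell * Np * C_cell = 7 * 3.327 * 6 * 2.704 = 377.84 Wh
Step 2: t = E_pack / P = 377.84 / 1882.8 = 0.2007 hr

0.2007 hr


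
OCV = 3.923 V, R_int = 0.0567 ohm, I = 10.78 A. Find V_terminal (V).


IR drop = 10.78 * 0.0567 = 0.61123 V
V = 3.923 - 0.61123 = 3.312 V

3.312 V


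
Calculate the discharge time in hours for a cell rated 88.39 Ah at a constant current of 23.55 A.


Runtime = 88.39 Ah / 23.55 A = 3.753 hr

3.753 hr


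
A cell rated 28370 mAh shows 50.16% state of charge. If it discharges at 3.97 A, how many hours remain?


Convert: C_total = 28370 mAh = 28.37 Ah
Step 1: remaining = SOC/100 * C_total = 50.16/100 * 28.37 = 14.23 Ah
Step 2: t = remaining / I = 14.23 / 3.97 = 3.584 hr

3.584 hr


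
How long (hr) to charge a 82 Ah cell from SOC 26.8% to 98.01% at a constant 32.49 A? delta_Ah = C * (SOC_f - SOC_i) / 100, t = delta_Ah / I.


delta_Ah = 82 * (98.01 - 26.8) / 100 = 58.392 Ah
t = delta_Ah / I = 58.392 / 32.49 = 1.797 hr

1.797 hr


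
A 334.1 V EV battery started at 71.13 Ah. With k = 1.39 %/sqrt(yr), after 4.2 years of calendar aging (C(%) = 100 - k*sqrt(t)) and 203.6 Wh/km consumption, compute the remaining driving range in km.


Step 1: capacity retention = 100 - 1.39 * sqrt(4.2) = 100 - 1.39 * 2.0494 = 97.151%
Step 2: C_now = 71.13 * 97.151/100 = 69.104 Ah
Step 3: E_pack = V * C_now = 334.1 * 69.104 = 23088 Wh
Step 4: range = E_pack / consumption = 23088 / 203.6 = 113.4 km

113.4 km


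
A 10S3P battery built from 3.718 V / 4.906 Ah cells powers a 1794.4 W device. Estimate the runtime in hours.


Step 1: E_pack = Ns * V_cell * Np * C_cell = 10 * 3.718 * 3 * 4.906 = 547.22 Wh
Step 2: t = E_pack / P = 547.22 / 1794.4 = 0.3050 hr

0.3050 hr


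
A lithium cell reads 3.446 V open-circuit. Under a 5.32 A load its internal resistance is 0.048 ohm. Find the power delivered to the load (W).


Step 1: V_terminal = OCV - I*R = 3.446 - 5.32 * 0.048 = 3.1906 V
Step 2: P_out = V_terminal * I = 3.1906 * 5.32 = 16.97 W

16.97 W


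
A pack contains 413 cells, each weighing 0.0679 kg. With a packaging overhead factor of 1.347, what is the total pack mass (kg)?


Cell mass sum = 413 * 0.0679 = 28.043 kg
With overhead 1.347: m_pack = 28.043 * 1.347 = 37.77 kg

37.77 kg


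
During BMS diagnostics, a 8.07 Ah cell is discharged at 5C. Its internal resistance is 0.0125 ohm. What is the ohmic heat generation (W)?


Step 1: I = C_rate * capacity = 5 * 8.07 = 40.35 A
Step 2: Q = I^2 * R = 40.35^2 * 0.0125 = 1628.1 * 0.0125 = 20.35 W

20.35 W


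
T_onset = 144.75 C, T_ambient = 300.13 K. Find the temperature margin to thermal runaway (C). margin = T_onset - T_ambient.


Convert: T_ambient = 300.13 K = 26.98 C
margin = 144.75 - 26.98 = 117.77 C

117.77 C


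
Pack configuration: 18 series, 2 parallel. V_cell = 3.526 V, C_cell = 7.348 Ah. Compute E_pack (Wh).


E = Ns * Vcell * Np * Ccell = 18 * 3.526 * 2 * 7.348 = 932.7 Wh

932.7 Wh


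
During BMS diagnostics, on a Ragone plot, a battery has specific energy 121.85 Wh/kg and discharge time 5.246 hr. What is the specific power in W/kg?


Specific power = 121.85 Wh/kg / 5.246 hr = 23.23 W/kg

23.23 W/kg


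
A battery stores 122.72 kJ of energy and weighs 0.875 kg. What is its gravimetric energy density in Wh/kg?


Convert: E = 122.72 kJ = 34.089 Wh
ED = E / m = 34.089 / 0.875 = 38.96 Wh/kg

38.96 Wh/kg


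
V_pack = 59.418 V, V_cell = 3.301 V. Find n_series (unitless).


Rearranging: n = V_pack / V_cell = 59.418 / 3.301 = 18 cells

18


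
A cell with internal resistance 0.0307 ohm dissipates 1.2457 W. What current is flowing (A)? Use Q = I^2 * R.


I = sqrt(Q / R) = sqrt(1.2457 / 0.0307) = sqrt(40.577) = 6.370 A

6.370 A


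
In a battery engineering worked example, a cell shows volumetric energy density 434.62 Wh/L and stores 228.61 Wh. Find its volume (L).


V = E / ED = 228.61 / 434.62 = 0.5260 L

0.5260 L


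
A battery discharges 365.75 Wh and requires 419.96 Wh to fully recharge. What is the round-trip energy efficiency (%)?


Round-trip efficiency = 365.75/419.96 * 100% = 87.09%

87.09%


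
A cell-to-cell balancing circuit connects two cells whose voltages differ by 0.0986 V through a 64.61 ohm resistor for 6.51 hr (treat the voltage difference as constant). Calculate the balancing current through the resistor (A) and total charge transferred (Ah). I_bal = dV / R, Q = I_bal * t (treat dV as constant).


I_bal = dV / R = 0.0986 / 64.61 = 0.0015261 A
Q = I_bal * t = 0.0015261 * 6.51 = 0.009935 Ah

I=0.0015261 A, Q=0.009935 Ah


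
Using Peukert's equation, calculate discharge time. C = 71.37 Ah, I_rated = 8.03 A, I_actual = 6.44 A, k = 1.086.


t_rated = C / I_rated = 71.37 / 8.03 = 8.8879 hr
(I_rated/I)^k = (1.2469)^1.086 = 1.2708
t = t_rated * (I_rated/I)^k = 8.8879 * 1.2708 = 11.29 hr

11.29 hr


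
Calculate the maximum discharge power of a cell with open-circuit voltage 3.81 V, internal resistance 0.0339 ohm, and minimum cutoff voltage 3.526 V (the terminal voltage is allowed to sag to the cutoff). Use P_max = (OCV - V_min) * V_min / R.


dV = OCV - V_min = 0.284 V (so I_max = dV / R)
P_max = dV * V_min / R = 0.284 * 3.526 / 0.0339 = 29.54 W

29.54 W


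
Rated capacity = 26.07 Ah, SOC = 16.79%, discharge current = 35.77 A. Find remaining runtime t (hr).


Step 1: remaining = SOC/100 * C_total = 16.79/100 * 26.07 = 4.3772 Ah
Step 2: t = remaining / I = 4.3772 / 35.77 = 0.1224 hr

0.1224 hr


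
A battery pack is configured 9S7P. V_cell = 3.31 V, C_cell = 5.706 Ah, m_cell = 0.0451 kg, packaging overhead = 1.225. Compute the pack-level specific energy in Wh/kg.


Step 1: V_pack = 9 * 3.31 = 29.79 V
Step 2: C_pack = 7 * 5.706 = 39.942 Ah
Step 3: E_pack = V_pack * C_pack = 29.79 * 39.942 = 1189.9 Wh
Step 4: m_pack = 9 * 7 * 0.0451 * 1.225 = 3.4806 kg
Step 5: ED = E_pack / m_pack = 1189.9 / 3.4806 = 341.9 Wh/kg

341.9 Wh/kg


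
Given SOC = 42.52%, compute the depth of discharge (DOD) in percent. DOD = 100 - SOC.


DOD = 100 - SOC = 100 - 42.52 = 57.48%

57.48%


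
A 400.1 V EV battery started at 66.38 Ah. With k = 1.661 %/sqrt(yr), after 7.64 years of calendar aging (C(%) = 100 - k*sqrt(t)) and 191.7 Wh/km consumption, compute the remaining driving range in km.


Step 1: capacity retention = 100 - 1.661 * sqrt(7.64) = 100 - 1.661 * 2.7641 = 95.409%
Step 2: C_now = 66.38 * 95.409/100 = 63.332 Ah
Step 3: E_pack = V * C_now = 400.1 * 63.332 = 25339 Wh
Step 4: range = E_pack / consumption = 25339 / 191.7 = 132.2 km

132.2 km


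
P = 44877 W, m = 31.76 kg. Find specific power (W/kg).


SP = P / m = 44877 / 31.76 = 1413 W/kg

1413 W/kg


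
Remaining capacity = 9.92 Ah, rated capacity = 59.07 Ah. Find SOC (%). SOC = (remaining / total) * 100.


SOC% = 9.92 / 59.07 * 100 = 16.79%

16.79%


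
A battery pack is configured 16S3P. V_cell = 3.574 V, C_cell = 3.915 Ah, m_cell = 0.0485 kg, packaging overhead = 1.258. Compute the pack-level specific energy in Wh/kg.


Step 1: V_pack = 16 * 3.574 = 57.184 V
Step 2: C_pack = 3 * 3.915 = 11.745 Ah
Step 3: E_pack = V_pack * C_pack = 57.184 * 11.745 = 671.63 Wh
Step 4: m_pack = 16 * 3 * 0.0485 * 1.258 = 2.9286 kg
Step 5: ED = E_pack / m_pack = 671.63 / 2.9286 = 229.3 Wh/kg

229.3 Wh/kg


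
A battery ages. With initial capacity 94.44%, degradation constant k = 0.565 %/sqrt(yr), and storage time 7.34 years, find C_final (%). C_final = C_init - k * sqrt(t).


Step 1: sqrt(7.34 yr) = 2.7092
Step 2: drop = 0.565 * 2.7092 = 1.5307
Step 3: C_final = 94.44 - 1.5307 = 92.91%

92.91%


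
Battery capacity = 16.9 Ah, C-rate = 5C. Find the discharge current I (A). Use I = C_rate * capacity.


I = C_rate * capacity = 5 * 16.9 = 84.5 A

84.5 A


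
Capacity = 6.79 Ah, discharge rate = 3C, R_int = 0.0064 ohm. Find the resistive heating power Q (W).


Step 1: I = C_rate * capacity = 3 * 6.79 = 20.37 A
Step 2: Q = I^2 * R = 20.37^2 * 0.0064 = 414.94 * 0.0064 = 2.656 W

2.656 W


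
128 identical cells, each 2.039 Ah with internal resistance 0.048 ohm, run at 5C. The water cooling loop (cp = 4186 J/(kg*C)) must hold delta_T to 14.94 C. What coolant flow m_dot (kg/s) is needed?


Step 1: I = 5 * 2.039 = 10.195 A
Step 2: Q_cell = I^2 * R = 10.195^2 * 0.048 = 4.989 W
Step 3: Q_total = 128 * 4.989 = 638.59 W
Step 4: m_dot = Q_total / (cp * dT) = 638.59 / (4186 * 14.94) = 0.01021 kg/s

0.01021 kg/s


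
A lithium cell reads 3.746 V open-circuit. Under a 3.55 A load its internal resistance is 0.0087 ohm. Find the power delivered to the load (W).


Step 1: V_terminal = OCV - I*R = 3.746 - 3.55 * 0.0087 = 3.7151 V
Step 2: P_out = V_terminal * I = 3.7151 * 3.55 = 13.19 W

13.19 W


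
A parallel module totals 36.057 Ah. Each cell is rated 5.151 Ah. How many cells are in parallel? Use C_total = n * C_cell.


n = C_total / C_cell = 36.057 / 5.151 = 7

7


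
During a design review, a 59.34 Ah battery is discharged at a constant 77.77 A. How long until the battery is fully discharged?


Runtime = 59.34 Ah / 77.77 A = 0.7630 hr

0.7630 hr


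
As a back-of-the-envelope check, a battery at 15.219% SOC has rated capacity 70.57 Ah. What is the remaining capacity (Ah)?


remaining = SOC / 100 * total = 15.219 / 100 * 70.57 = 10.74 Ah

10.74 Ah


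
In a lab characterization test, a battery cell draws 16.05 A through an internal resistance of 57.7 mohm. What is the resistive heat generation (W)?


Convert: R = 57.7 mohm = 0.0577 ohm
I^2 = 257.6
Q = 257.6 * 0.0577 = 14.86 W

14.86 W


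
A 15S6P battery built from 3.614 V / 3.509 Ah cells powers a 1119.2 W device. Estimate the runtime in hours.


Step 1: E_pack = Ns * V_cell * Np * C_cell = 15 * 3.614 * 6 * 3.509 = 1141.3 Wh
Step 2: t = E_pack / P = 1141.3 / 1119.2 = 1.020 hr

1.020 hr


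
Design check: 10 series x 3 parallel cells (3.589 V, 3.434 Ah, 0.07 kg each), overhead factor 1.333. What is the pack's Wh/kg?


Step 1: V_pack = 10 * 3.589 = 35.89 V
Step 2: C_pack = 3 * 3.434 = 10.302 Ah
Step 3: E_pack = V_pack * C_pack = 35.89 * 10.302 = 369.74 Wh
Step 4: m_pack = 10 * 3 * 0.07 * 1.333 = 2.7993 kg
Step 5: ED = E_pack / m_pack = 369.74 / 2.7993 = 132.1 Wh/kg

132.1 Wh/kg


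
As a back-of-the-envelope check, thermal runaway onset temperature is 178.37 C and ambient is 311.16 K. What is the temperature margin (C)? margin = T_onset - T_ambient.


Convert: T_ambient = 311.16 K = 38.01 C
margin = 178.37 - 38.01 = 140.36 C

140.36 C


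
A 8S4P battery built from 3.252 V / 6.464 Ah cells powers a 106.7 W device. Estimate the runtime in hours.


Step 1: E_pack = Ns * V_cell * Np * C_cell = 8 * 3.252 * 4 * 6.464 = 672.67 Wh
Step 2: t = E_pack / P = 672.67 / 106.7 = 6.304 hr

6.304 hr


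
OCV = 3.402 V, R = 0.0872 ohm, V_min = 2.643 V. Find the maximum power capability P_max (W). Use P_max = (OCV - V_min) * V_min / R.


dV = OCV - V_min = 0.759 V (so I_max = dV / R)
P_max = dV * V_min / R = 0.759 * 2.643 / 0.0872 = 23.01 W

23.01 W


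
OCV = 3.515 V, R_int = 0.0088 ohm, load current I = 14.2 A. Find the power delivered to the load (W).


Step 1: V_terminal = OCV - I*R = 3.515 - 14.2 * 0.0088 = 3.39 V
Step 2: P_out = V_terminal * I = 3.39 * 14.2 = 48.14 W

48.14 W


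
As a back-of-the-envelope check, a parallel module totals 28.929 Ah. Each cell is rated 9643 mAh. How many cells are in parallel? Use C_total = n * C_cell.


Convert: C_cell = 9643 mAh = 9.643 Ah
n = C_total / C_cell = 28.929 / 9.643 = 3

3


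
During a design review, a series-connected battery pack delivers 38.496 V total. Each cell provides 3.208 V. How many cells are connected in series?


Rearranging: n = V_pack / V_cell = 38.496 / 3.208 = 12 cells

12


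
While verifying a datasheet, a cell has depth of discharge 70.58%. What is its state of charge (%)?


SOC = 100 - DOD = 100 - 70.58 = 29.42%

29.42%


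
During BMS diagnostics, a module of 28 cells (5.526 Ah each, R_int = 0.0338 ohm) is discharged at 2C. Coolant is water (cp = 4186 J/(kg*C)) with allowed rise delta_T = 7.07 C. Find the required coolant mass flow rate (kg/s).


Step 1: I = 2 * 5.526 = 11.052 A
Step 2: Q_cell = I^2 * R = 11.052^2 * 0.0338 = 4.1286 W
Step 3: Q_total = 28 * 4.1286 = 115.6 W
Step 4: m_dot = Q_total / (cp * dT) = 115.6 / (4186 * 7.07) = 0.003906 kg/s

0.003906 kg/s


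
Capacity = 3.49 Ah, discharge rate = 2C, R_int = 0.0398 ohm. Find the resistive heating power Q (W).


Step 1: I = C_rate * capacity = 2 * 3.49 = 6.98 A
Step 2: Q = I^2 * R = 6.98^2 * 0.0398 = 48.72 * 0.0398 = 1.939 W

1.939 W


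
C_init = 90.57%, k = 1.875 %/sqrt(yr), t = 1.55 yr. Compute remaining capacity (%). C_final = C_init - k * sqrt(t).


Step 1: sqrt(1.55 yr) = 1.245
Step 2: drop = 1.875 * 1.245 = 2.3344
Step 3: C_final = 90.57 - 2.3344 = 88.24%

88.24%


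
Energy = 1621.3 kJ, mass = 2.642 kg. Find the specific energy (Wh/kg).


Convert: E = 1621.3 kJ = 450.36 Wh
ED = E / m = 450.36 / 2.642 = 170.5 Wh/kg

170.5 Wh/kg


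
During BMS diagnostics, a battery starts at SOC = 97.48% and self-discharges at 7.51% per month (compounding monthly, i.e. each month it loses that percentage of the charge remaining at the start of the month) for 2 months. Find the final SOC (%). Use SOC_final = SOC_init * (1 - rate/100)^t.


decay = (1 - 7.51/100)^2 = 0.85544
SOC_final = 97.48 * 0.85544 = 83.39%

83.39%


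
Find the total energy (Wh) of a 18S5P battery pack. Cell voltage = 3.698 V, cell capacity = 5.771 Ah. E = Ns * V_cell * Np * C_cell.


E = Ns * Vcell * Np * Ccell = 18 * 3.698 * 5 * 5.771 = 1921 Wh

1921 Wh


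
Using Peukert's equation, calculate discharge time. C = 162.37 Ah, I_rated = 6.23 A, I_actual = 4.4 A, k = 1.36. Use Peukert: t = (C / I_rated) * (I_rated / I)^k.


Step 1: t_rated = C / I_rated = 162.37 / 6.23 = 26.063 hr
Step 2: ratio = 6.23 / 4.4 = 1.4159
Step 3: ratio^k = 1.4159^1.36 = 1.6047
Step 4: t = t_rated * ratio^k = 26.063 * 1.6047 = 41.82 hr

41.82 hr


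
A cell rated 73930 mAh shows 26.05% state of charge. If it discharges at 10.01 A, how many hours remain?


Convert: C_total = 73930 mAh = 73.93 Ah
Step 1: remaining = SOC/100 * C_total = 26.05/100 * 73.93 = 19.259 Ah
Step 2: t = remaining / I = 19.259 / 10.01 = 1.924 hr

1.924 hr


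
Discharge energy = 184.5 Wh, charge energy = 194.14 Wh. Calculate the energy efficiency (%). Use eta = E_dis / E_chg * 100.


eta_e = E_dis / E_chg * 100 = 184.5 / 194.14 * 100 = 95.03%

95.03%


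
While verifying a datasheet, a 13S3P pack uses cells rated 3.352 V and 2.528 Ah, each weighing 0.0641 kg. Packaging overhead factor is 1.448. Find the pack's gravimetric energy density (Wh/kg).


Step 1: V_pack = 13 * 3.352 = 43.576 V
Step 2: C_pack = 3 * 2.528 = 7.584 Ah
Step 3: E_pack = V_pack * C_pack = 43.576 * 7.584 = 330.48 Wh
Step 4: m_pack = 13 * 3 * 0.0641 * 1.448 = 3.6199 kg
Step 5: ED = E_pack / m_pack = 330.48 / 3.6199 = 91.30 Wh/kg

91.30 Wh/kg


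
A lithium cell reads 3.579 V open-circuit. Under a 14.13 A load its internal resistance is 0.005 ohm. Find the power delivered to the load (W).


Step 1: V_terminal = OCV - I*R = 3.579 - 14.13 * 0.005 = 3.5084 V
Step 2: P_out = V_terminal * I = 3.5084 * 14.13 = 49.57 W

49.57 W


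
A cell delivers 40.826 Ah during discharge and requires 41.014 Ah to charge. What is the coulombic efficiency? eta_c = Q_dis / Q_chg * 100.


Coulombic efficiency = 40.826/41.014 * 100% = 99.54%

99.54%


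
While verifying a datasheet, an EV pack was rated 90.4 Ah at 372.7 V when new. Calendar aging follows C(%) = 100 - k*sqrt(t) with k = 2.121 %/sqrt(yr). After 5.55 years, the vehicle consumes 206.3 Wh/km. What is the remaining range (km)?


Step 1: capacity retention = 100 - 2.121 * sqrt(5.55) = 100 - 2.121 * 2.3558 = 95.003%
Step 2: C_now = 90.4 * 95.003/100 = 85.883 Ah
Step 3: E_pack = V * C_now = 372.7 * 85.883 = 32009 Wh
Step 4: range = E_pack / consumption = 32009 / 206.3 = 155.2 km

155.2 km


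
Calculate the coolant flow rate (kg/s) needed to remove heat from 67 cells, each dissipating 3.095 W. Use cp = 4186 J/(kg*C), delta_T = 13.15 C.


Step 1: Total heat Q = 67 * 3.095 W = 207.37 W
Step 2: denom = cp * dT = 4186 * 13.15 = 55046
Step 3: m_dot = 207.37 / 55046 = 0.003767 kg/s

0.003767 kg/s


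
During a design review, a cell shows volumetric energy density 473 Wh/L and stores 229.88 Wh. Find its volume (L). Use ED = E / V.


V = E / ED = 229.88 / 473 = 0.4860 L

0.4860 L


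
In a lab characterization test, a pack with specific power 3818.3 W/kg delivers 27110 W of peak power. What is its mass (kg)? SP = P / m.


m = P / SP = 27110 / 3818.3 = 7.100 kg

7.100 kg


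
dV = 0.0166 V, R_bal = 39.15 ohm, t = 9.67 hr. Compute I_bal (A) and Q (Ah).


First, Ohm's law: I_bal = 0.0166 V / 39.15 ohm = 4.2401e-04 A
Then Q = I * t = 4.2401e-04 A * 9.67 hr = 0.004100 Ah

I=4.2401e-04 A, Q=0.004100 Ah


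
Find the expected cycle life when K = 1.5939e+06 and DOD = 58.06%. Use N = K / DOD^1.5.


Step 1: DOD^1.5 = 58.06^1.5 = 442.4
Step 2: N = 1.5939e+06 / 442.4 = 3603 cycles

3603 cycles


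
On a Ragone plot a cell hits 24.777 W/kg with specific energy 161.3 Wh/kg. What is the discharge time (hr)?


t = E / P = 161.3 / 24.777 = 6.510 hr

6.510 hr


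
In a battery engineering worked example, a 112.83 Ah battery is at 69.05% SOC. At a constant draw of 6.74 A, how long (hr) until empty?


Step 1: remaining = SOC/100 * C_total = 69.05/100 * 112.83 = 77.909 Ah
Step 2: t = remaining / I = 77.909 / 6.74 = 11.56 hr

11.56 hr


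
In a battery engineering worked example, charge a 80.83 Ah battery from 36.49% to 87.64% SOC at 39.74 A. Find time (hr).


Step 1: dSOC = 87.64% - 36.49% = 51.15%
Step 2: delta_Ah = 80.83 * 51.15 / 100 = 41.345 Ah
Step 3: t = 41.345 / 39.74 = 1.040 hr

1.040 hr


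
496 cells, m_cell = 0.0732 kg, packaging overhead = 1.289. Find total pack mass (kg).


Cell mass sum = 496 * 0.0732 = 36.307 kg
With overhead 1.289: m_pack = 36.307 * 1.289 = 46.80 kg

46.80 kg


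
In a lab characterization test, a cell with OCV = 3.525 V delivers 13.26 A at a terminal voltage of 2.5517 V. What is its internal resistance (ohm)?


R = (OCV - V) / I = (3.525 - 2.5517) / 13.26 = 0.07340 ohm

0.07340 ohm


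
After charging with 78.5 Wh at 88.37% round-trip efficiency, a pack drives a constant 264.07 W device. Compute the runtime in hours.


Step 1: E_discharge = eta/100 * E_charge = 88.37/100 * 78.5 = 69.37 Wh
Step 2: t = E_discharge / P = 69.37 / 264.07 = 0.2627 hr

0.2627 hr


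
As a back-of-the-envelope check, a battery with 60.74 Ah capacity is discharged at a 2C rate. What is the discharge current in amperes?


I = C_rate * capacity = 2 * 60.74 = 121.48 A

121.48 A


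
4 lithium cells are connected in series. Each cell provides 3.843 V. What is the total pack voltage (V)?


With 4 cells in series at 3.843 V each, V_pack = 15.372 V

15.372 V


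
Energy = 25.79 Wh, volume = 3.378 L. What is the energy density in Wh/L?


Volumetric ED = 25.79 Wh / 3.378 L = 7.635 Wh/L

7.635 Wh/L


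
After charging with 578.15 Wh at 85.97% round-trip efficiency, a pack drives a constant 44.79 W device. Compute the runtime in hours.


Step 1: E_discharge = eta/100 * E_charge = 85.97/100 * 578.15 = 497.04 Wh
Step 2: t = E_discharge / P = 497.04 / 44.79 = 11.10 hr

11.10 hr


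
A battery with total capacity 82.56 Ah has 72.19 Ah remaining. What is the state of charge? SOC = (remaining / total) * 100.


SOC = (remaining / total) * 100 = (72.19 / 82.56) * 100 = 87.44%

87.44%


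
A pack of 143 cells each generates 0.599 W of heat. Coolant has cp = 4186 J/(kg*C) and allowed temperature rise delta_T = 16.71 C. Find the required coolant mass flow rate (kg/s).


Step 1: Total heat Q = 143 * 0.599 W = 85.657 W
Step 2: denom = cp * dT = 4186 * 16.71 = 69948
Step 3: m_dot = 85.657 / 69948 = 0.001225 kg/s

0.001225 kg/s


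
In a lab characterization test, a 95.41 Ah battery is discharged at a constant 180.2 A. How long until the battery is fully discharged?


Runtime = 95.41 Ah / 180.2 A = 0.5295 hr

0.5295 hr


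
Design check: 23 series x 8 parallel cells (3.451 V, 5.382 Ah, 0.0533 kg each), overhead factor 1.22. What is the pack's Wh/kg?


Step 1: V_pack = 23 * 3.451 = 79.373 V
Step 2: C_pack = 8 * 5.382 = 43.056 Ah
Step 3: E_pack = V_pack * C_pack = 79.373 * 43.056 = 3417.5 Wh
Step 4: m_pack = 23 * 8 * 0.0533 * 1.22 = 11.965 kg
Step 5: ED = E_pack / m_pack = 3417.5 / 11.965 = 285.6 Wh/kg

285.6 Wh/kg


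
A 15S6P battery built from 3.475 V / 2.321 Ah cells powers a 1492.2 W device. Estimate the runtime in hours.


Step 1: E_pack = Ns * V_cell * Np * C_cell = 15 * 3.475 * 6 * 2.321 = 725.89 Wh
Step 2: t = E_pack / P = 725.89 / 1492.2 = 0.4865 hr

0.4865 hr


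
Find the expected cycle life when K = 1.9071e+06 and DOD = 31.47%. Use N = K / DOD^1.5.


DOD^1.5 = 176.54
N = K / DOD^1.5 = 1.9071e+06 / 176.54 = 10800

10800 cycles


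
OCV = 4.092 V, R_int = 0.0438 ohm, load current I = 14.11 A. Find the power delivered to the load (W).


Step 1: V_terminal = OCV - I*R = 4.092 - 14.11 * 0.0438 = 3.474 V
Step 2: P_out = V_terminal * I = 3.474 * 14.11 = 49.02 W

49.02 W


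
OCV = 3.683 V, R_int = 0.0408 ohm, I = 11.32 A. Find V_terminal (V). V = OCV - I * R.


IR drop = 11.32 * 0.0408 = 0.46186 V
V = 3.683 - 0.46186 = 3.221 V

3.221 V


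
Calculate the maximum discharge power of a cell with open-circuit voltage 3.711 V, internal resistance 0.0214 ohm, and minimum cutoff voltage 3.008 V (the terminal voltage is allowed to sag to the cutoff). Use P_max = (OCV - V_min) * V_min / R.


P_max = (OCV - V_min) * V_min / R = (3.711 - 3.008) * 3.008 / 0.0214 = 0.703 * 3.008 / 0.0214 = 98.81 W

98.81 W


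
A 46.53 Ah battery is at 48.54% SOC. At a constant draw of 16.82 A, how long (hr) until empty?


Step 1: remaining = SOC/100 * C_total = 48.54/100 * 46.53 = 22.586 Ah
Step 2: t = remaining / I = 22.586 / 16.82 = 1.343 hr

1.343 hr


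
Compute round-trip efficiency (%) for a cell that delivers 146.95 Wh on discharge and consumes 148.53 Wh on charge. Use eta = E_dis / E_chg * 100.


Round-trip efficiency = 146.95/148.53 * 100% = 98.94%

98.94%


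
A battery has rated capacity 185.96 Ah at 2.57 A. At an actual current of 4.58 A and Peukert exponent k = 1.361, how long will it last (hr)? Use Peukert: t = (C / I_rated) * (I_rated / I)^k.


Step 1: t_rated = C / I_rated = 185.96 / 2.57 = 72.358 hr
Step 2: ratio = 2.57 / 4.58 = 0.56114
Step 3: ratio^k = 0.56114^1.361 = 0.4555
Step 4: t = t_rated * ratio^k = 72.358 * 0.4555 = 32.96 hr

32.96 hr


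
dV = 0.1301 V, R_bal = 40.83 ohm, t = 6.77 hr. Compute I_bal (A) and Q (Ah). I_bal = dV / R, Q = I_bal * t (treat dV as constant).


I_bal = dV / R = 0.1301 / 40.83 = 0.0031864 A
Q = I_bal * t = 0.0031864 * 6.77 = 0.02157 Ah

I=0.0031864 A, Q=0.02157 Ah


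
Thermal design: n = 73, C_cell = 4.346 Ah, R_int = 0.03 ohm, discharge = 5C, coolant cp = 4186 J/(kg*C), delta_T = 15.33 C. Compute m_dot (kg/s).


Step 1: I = 5 * 4.346 = 21.73 A
Step 2: Q_cell = I^2 * R = 21.73^2 * 0.03 = 14.166 W
Step 3: Q_total = 73 * 14.166 = 1034.1 W
Step 4: m_dot = Q_total / (cp * dT) = 1034.1 / (4186 * 15.33) = 0.01611 kg/s

0.01611 kg/s


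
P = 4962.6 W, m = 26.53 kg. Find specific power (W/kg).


SP = P / m = 4962.6 / 26.53 = 187.1 W/kg

187.1 W/kg


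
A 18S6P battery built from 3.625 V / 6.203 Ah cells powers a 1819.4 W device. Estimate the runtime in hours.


Step 1: E_pack = Ns * V_cell * Np * C_cell = 18 * 3.625 * 6 * 6.203 = 2428.5 Wh
Step 2: t = E_pack / P = 2428.5 / 1819.4 = 1.335 hr

1.335 hr


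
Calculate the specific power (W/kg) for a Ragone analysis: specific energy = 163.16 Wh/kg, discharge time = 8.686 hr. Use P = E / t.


Specific power = 163.16 Wh/kg / 8.686 hr = 18.78 W/kg

18.78 W/kg


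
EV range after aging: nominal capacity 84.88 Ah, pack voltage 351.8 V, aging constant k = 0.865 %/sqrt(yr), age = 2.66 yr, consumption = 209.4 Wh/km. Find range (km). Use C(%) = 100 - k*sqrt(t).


Step 1: capacity retention = 100 - 0.865 * sqrt(2.66) = 100 - 0.865 * 1.631 = 98.589%
Step 2: C_now = 84.88 * 98.589/100 = 83.682 Ah
Step 3: E_pack = V * C_now = 351.8 * 83.682 = 29439 Wh
Step 4: range = E_pack / consumption = 29439 / 209.4 = 140.6 km

140.6 km


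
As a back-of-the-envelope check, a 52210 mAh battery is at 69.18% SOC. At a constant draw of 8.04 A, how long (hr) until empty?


Convert: C_total = 52210 mAh = 52.21 Ah
Step 1: remaining = SOC/100 * C_total = 69.18/100 * 52.21 = 36.119 Ah
Step 2: t = remaining / I = 36.119 / 8.04 = 4.492 hr

4.492 hr


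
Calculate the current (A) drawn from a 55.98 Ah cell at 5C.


At 5C: I = 5 * 55.98 Ah = 279.9 A

279.9 A


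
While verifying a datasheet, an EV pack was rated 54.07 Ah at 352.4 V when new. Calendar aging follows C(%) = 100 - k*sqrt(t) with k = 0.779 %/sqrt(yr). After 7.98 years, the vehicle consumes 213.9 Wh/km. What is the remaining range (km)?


Step 1: capacity retention = 100 - 0.779 * sqrt(7.98) = 100 - 0.779 * 2.8249 = 97.799%
Step 2: C_now = 54.07 * 97.799/100 = 52.88 Ah
Step 3: E_pack = V * C_now = 352.4 * 52.88 = 18635 Wh
Step 4: range = E_pack / consumption = 18635 / 213.9 = 87.12 km

87.12 km


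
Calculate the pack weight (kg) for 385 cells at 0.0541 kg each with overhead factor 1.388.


m_pack = n * m_cell * overhead = 385 * 0.0541 * 1.388 = 28.91 kg

28.91 kg


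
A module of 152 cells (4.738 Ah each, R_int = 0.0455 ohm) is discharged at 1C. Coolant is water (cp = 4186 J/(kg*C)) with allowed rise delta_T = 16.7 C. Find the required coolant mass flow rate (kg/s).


Step 1: I = 1 * 4.738 = 4.738 A
Step 2: Q_cell = I^2 * R = 4.738^2 * 0.0455 = 1.0214 W
Step 3: Q_total = 152 * 1.0214 = 155.25 W
Step 4: m_dot = Q_total / (cp * dT) = 155.25 / (4186 * 16.7) = 0.002221 kg/s

0.002221 kg/s


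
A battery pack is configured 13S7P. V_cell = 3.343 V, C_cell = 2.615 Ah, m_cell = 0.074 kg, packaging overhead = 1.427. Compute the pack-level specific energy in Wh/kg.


Step 1: V_pack = 13 * 3.343 = 43.459 V
Step 2: C_pack = 7 * 2.615 = 18.305 Ah
Step 3: E_pack = V_pack * C_pack = 43.459 * 18.305 = 795.52 Wh
Step 4: m_pack = 13 * 7 * 0.074 * 1.427 = 9.6094 kg
Step 5: ED = E_pack / m_pack = 795.52 / 9.6094 = 82.79 Wh/kg

82.79 Wh/kg


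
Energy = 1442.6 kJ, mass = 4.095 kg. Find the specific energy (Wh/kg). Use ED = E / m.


Convert: E = 1442.6 kJ = 400.72 Wh
ED = E / m = 400.72 / 4.095 = 97.86 Wh/kg

97.86 Wh/kg


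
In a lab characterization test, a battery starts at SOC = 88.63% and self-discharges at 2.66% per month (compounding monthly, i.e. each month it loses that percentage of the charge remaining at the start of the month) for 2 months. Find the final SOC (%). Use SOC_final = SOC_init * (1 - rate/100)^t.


Monthly retention factor = 1 - 2.66/100 = 0.9734
Over 2 months: factor^2 = 0.94751
SOC_final = 88.63 * 0.94751 = 83.98%

83.98%


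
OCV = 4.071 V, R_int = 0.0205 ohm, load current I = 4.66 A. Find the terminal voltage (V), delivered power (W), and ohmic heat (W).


Step 1: V_terminal = OCV - I*R = 4.071 - 4.66 * 0.0205 = 3.9755 V
Step 2: P_out = V_terminal * I = 3.9755 * 4.66 = 18.53 W
Step 3: Q = I^2 * R = 4.66^2 * 0.0205 = 0.4452 W

V=3.9755 V, P=18.53 W, Q=0.4452 W


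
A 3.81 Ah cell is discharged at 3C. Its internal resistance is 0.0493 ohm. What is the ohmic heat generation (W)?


Step 1: I = C_rate * capacity = 3 * 3.81 = 11.43 A
Step 2: Q = I^2 * R = 11.43^2 * 0.0493 = 130.64 * 0.0493 = 6.441 W

6.441 W


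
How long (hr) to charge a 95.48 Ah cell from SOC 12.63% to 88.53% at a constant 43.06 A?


delta_Ah = 95.48 * (88.53 - 12.63) / 100 = 72.469 Ah
t = delta_Ah / I = 72.469 / 43.06 = 1.683 hr

1.683 hr


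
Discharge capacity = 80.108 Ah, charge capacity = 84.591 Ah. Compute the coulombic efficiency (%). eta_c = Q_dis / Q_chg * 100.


eta_c = Q_dis / Q_chg * 100 = 80.108 / 84.591 * 100 = 94.70%

94.70%


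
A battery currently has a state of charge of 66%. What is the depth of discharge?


Complement of SOC: DOD = 100% - 66% = 34%

34%


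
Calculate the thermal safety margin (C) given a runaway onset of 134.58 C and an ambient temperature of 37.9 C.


margin = T_onset - T_ambient = 134.58 - 37.9 = 96.68 C

96.68 C


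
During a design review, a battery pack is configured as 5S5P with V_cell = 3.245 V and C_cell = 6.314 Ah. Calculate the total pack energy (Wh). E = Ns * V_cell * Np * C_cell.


V_pack = 5 * 3.245 = 16.225 V
C_pack = 5 * 6.314 = 31.57 Ah
E = V_pack * C_pack = 16.225 * 31.57 = 512.2 Wh

512.2 Wh


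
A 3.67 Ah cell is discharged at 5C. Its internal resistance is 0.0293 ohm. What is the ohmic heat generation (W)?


Step 1: I = C_rate * capacity = 5 * 3.67 = 18.35 A
Step 2: Q = I^2 * R = 18.35^2 * 0.0293 = 336.72 * 0.0293 = 9.866 W

9.866 W


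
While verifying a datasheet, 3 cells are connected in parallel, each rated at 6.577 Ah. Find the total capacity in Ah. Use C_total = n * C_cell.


C_total = 3 * 6.577 = 19.731 Ah

19.731 Ah


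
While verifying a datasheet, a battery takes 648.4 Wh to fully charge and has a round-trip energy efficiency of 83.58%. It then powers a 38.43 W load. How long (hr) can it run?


Step 1: E_discharge = eta/100 * E_charge = 83.58/100 * 648.4 = 541.93 Wh
Step 2: t = E_discharge / P = 541.93 / 38.43 = 14.10 hr

14.10 hr


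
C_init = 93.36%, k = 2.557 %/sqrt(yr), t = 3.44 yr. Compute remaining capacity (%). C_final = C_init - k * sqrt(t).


Step 1: sqrt(3.44 yr) = 1.8547
Step 2: drop = 2.557 * 1.8547 = 4.7425
Step 3: C_final = 93.36 - 4.7425 = 88.62%

88.62%


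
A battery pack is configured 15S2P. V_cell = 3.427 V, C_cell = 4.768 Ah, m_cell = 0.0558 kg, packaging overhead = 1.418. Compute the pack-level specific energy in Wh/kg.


Step 1: V_pack = 15 * 3.427 = 51.405 V
Step 2: C_pack = 2 * 4.768 = 9.536 Ah
Step 3: E_pack = V_pack * C_pack = 51.405 * 9.536 = 490.2 Wh
Step 4: m_pack = 15 * 2 * 0.0558 * 1.418 = 2.3737 kg
Step 5: ED = E_pack / m_pack = 490.2 / 2.3737 = 206.5 Wh/kg

206.5 Wh/kg


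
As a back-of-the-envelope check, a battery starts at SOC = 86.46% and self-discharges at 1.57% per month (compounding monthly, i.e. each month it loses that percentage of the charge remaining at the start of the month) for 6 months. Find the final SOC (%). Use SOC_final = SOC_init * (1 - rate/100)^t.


decay = (1 - 1.57/100)^6 = 0.90942
SOC_final = 86.46 * 0.90942 = 78.63%

78.63%


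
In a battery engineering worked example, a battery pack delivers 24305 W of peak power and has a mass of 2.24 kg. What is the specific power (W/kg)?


SP = P / m = 24305 / 2.24 = 10850 W/kg

10850 W/kg


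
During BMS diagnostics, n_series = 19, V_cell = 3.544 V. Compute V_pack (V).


With 19 cells in series at 3.544 V each, V_pack = 67.336 V

67.336 V


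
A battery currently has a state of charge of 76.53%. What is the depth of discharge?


DOD = 100 - SOC = 100 - 76.53 = 23.47%

23.47%


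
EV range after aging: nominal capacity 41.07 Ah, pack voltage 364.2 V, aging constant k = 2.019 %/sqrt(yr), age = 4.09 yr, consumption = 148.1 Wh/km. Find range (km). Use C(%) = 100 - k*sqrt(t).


Step 1: capacity retention = 100 - 2.019 * sqrt(4.09) = 100 - 2.019 * 2.0224 = 95.917%
Step 2: C_now = 41.07 * 95.917/100 = 39.393 Ah
Step 3: E_pack = V * C_now = 364.2 * 39.393 = 14347 Wh
Step 4: range = E_pack / consumption = 14347 / 148.1 = 96.87 km

96.87 km


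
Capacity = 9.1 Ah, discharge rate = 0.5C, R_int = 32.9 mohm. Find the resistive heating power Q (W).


Convert: R = 32.9 mohm = 0.0329 ohm
Step 1: I = C_rate * capacity = 0.5 * 9.1 = 4.55 A
Step 2: Q = I^2 * R = 4.55^2 * 0.0329 = 20.703 * 0.0329 = 0.6811 W

0.6811 W


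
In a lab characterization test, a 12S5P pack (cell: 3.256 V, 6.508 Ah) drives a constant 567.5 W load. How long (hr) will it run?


Step 1: E_pack = Ns * V_cell * Np * C_cell = 12 * 3.256 * 5 * 6.508 = 1271.4 Wh
Step 2: t = E_pack / P = 1271.4 / 567.5 = 2.240 hr

2.240 hr


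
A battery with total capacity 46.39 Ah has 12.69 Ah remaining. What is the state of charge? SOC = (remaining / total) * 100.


SOC = (remaining / total) * 100 = (12.69 / 46.39) * 100 = 27.36%

27.36%


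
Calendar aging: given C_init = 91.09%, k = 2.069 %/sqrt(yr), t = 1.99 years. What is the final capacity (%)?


Step 1: sqrt(1.99 yr) = 1.4107
Step 2: drop = 2.069 * 1.4107 = 2.9187
Step 3: C_final = 91.09 - 2.9187 = 88.17%

88.17%


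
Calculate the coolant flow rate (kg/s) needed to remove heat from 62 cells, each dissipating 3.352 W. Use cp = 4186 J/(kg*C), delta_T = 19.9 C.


Step 1: Total heat Q = 62 * 3.352 W = 207.82 W
Step 2: denom = cp * dT = 4186 * 19.9 = 83301
Step 3: m_dot = 207.82 / 83301 = 0.002495 kg/s

0.002495 kg/s


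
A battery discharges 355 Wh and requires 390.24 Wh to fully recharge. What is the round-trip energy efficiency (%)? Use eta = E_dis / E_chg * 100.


eta_e = E_dis / E_chg * 100 = 355 / 390.24 * 100 = 90.97%

90.97%


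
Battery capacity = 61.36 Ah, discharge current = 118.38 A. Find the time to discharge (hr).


t = capacity / current = 61.36 / 118.38 = 0.5183 hr

0.5183 hr


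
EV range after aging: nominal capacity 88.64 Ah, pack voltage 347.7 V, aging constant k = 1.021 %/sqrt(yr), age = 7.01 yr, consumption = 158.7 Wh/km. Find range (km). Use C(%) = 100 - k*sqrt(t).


Step 1: capacity retention = 100 - 1.021 * sqrt(7.01) = 100 - 1.021 * 2.6476 = 97.297%
Step 2: C_now = 88.64 * 97.297/100 = 86.244 Ah
Step 3: E_pack = V * C_now = 347.7 * 86.244 = 29987 Wh
Step 4: range = E_pack / consumption = 29987 / 158.7 = 189.0 km

189.0 km


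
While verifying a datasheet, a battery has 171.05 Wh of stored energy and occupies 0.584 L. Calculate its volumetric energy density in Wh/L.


Volumetric ED = 171.05 Wh / 0.584 L = 292.9 Wh/L

292.9 Wh/L


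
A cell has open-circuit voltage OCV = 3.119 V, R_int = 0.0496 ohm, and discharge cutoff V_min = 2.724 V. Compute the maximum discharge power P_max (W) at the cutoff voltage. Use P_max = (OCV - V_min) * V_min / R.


dV = OCV - V_min = 0.395 V (so I_max = dV / R)
P_max = dV * V_min / R = 0.395 * 2.724 / 0.0496 = 21.69 W

21.69 W


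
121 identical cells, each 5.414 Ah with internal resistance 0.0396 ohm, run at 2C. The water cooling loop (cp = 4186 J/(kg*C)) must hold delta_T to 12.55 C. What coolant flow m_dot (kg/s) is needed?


Step 1: I = 2 * 5.414 = 10.828 A
Step 2: Q_cell = I^2 * R = 10.828^2 * 0.0396 = 4.6429 W
Step 3: Q_total = 121 * 4.6429 = 561.79 W
Step 4: m_dot = Q_total / (cp * dT) = 561.79 / (4186 * 12.55) = 0.01069 kg/s

0.01069 kg/s


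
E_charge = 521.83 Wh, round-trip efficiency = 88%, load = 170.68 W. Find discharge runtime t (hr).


Step 1: E_discharge = eta/100 * E_charge = 88/100 * 521.83 = 459.21 Wh
Step 2: t = E_discharge / P = 459.21 / 170.68 = 2.690 hr

2.690 hr
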